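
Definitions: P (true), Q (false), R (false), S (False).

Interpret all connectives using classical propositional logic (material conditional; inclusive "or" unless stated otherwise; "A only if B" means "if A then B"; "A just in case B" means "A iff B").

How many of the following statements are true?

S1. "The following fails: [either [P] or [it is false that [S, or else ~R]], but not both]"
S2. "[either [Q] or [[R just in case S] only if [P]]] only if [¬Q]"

S1: Formalization: ¬(P ⊕ ¬(S ∨ ¬R))

¬R = ¬F = T
S ∨ ¬R = F ∨ T = T
¬(S ∨ ¬R) = ¬T = F
P ⊕ ¬(S ∨ ¬R) = T ⊕ F = T
¬(P ⊕ ¬(S ∨ ¬R)) = ¬T = F
Hence S1 is false.

S2: Parsed as (Q ∨ ((R ↔ S) → P)) → ¬Q

R ↔ S = F ↔ F = T
(R ↔ S) → P = T → T = T
Q ∨ ((R ↔ S) → P) = F ∨ T = T
¬Q = ¬F = T
(Q ∨ ((R ↔ S) → P)) → ¬Q = T → T = T
Hence S2 is true.

Count: 1.

1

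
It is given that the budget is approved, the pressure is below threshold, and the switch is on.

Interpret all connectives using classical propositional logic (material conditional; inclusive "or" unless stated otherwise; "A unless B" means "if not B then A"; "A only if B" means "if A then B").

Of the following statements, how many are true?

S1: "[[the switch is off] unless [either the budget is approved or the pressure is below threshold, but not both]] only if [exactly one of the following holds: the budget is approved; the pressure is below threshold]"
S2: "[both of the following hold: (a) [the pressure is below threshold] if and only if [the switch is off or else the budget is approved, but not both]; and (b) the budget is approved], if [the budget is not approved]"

Let R = "the switch is on" (T), P = "the budget is approved" (T), Q = "the pressure is above threshold" (F).

S1: Parsed as (¬R ∨ (P ⊕ ¬Q)) → (P ⊕ ¬Q)

¬R = ¬T = F
¬Q = ¬F = T
P ⊕ ¬Q = T ⊕ T = F
¬R ∨ (P ⊕ ¬Q) = F ∨ F = F
¬Q = ¬F = T
P ⊕ ¬Q = T ⊕ T = F
(¬R ∨ (P ⊕ ¬Q)) → (P ⊕ ¬Q) = F → F = T
Thus S1 is true.

S2: In symbols: ¬P → ((¬Q ↔ (¬R ⊕ P)) ∧ P)

¬P = ¬T = F
¬Q = ¬F = T
¬R = ¬T = F
¬R ⊕ P = F ⊕ T = T
¬Q ↔ (¬R ⊕ P) = T ↔ T = T
(¬Q ↔ (¬R ⊕ P)) ∧ P = T ∧ T = T
¬P → ((¬Q ↔ (¬R ⊕ P)) ∧ P) = F → T = T
Hence S2 is true.

2 of the 2 statements are true.

2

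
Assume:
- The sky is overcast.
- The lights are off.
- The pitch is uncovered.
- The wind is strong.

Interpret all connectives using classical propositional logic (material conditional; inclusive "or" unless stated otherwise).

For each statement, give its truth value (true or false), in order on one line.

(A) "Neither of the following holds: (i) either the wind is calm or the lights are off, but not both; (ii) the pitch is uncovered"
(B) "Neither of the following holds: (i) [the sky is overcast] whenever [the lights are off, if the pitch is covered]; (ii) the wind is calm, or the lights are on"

Let S = "the wind is strong" (T), Q = "the lights are on" (F), R = "the pitch is covered" (F), P = "the sky is overcast" (T).

(A): In symbols: (~S xor ~Q) nor ~R

~S = ~T = F
~Q = ~F = T
~S xor ~Q = F xor T = T
~R = ~F = T
(~S xor ~Q) nor ~R = T nor T = F
Thus (A) is false.

(B): Parsed as ((R -> ~Q) -> P) nor (~S | Q)

~Q = ~F = T
R -> ~Q = F -> T = T
(R -> ~Q) -> P = T -> T = T
~S = ~T = F
~S | Q = F | F = F
((R -> ~Q) -> P) nor (~S | Q) = T nor F = F
Thus (B) is false.

(A) False, (B) False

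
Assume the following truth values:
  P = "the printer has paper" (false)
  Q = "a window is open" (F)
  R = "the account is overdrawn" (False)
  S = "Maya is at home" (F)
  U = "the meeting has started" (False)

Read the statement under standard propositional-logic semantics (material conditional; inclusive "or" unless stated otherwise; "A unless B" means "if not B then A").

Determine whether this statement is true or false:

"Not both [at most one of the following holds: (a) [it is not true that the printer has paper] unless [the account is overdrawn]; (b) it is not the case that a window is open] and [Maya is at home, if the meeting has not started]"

Values: P=F, R=F, Q=F, U=F, S=F.
This is ((¬P ∨ R) ↑ ¬Q) ↑ (¬U → S).

¬P = ¬F = T
¬P ∨ R = T ∨ F = T
¬Q = ¬F = T
(¬P ∨ R) ↑ ¬Q = T ↑ T = F
¬U = ¬F = T
¬U → S = T → F = F
((¬P ∨ R) ↑ ¬Q) ↑ (¬U → S) = F ↑ F = T

true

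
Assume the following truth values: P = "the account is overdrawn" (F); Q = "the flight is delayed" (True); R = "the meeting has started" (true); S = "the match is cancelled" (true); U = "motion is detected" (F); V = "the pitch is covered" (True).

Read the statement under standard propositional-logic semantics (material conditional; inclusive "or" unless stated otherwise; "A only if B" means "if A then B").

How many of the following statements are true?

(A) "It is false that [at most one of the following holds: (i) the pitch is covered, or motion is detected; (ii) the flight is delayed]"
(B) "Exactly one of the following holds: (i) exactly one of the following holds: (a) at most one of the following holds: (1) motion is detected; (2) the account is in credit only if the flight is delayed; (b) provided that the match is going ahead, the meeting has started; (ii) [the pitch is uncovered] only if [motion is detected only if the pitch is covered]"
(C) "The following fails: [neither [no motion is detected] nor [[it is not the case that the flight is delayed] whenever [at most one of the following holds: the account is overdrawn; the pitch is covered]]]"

(A): This is not ((V or U) nand Q).

V or U = True or False = True
(V or U) nand Q = True nand True = False
not ((V or U) nand Q) = not False = True
Thus (A) is true.

(B): Formalization: ((U nand (not P -> Q)) xor (not S -> R)) xor (not V -> (U -> V))

not P = not False = True
not P -> Q = True -> True = True
U nand (not P -> Q) = False nand True = True
not S = not True = False
not S -> R = False -> True = True
(U nand (not P -> Q)) xor (not S -> R) = True xor True = False
not V = not True = False
U -> V = False -> True = True
not V -> (U -> V) = False -> True = True
((U nand (not P -> Q)) xor (not S -> R)) xor (not V -> (U -> V)) = False xor True = True
Thus (B) is true.

(C): Formalization: not (not U nor ((P nand V) -> not Q))

not U = not False = True
P nand V = False nand True = True
not Q = not True = False
(P nand V) -> not Q = True -> False = False
not U nor ((P nand V) -> not Q) = True nor False = False
not (not U nor ((P nand V) -> not Q)) = not False = True
So (C) is true.

True statements: 3 ((A), (B), (C)).

3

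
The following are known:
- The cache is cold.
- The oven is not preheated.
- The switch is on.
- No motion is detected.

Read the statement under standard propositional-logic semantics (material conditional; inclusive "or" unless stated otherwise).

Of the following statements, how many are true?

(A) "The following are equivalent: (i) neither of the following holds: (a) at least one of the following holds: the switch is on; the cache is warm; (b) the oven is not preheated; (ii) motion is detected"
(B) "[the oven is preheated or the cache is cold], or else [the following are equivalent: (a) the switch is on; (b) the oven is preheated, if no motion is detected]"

Let H = "the switch is on" (T), K = "the cache is warm" (F), G = "the oven is preheated" (F), R = "motion is detected" (F).

(A): This is ((H ∨ K) ↓ ¬G) ↔ R.

H ∨ K = T ∨ F = T
¬G = ¬F = T
(H ∨ K) ↓ ¬G = T ↓ T = F
((H ∨ K) ↓ ¬G) ↔ R = F ↔ F = T
So (A) is true.

(B): This is (G ∨ ¬K) ∨ (H ↔ (¬R → G)).

¬K = ¬F = T
G ∨ ¬K = F ∨ T = T
¬R = ¬F = T
¬R → G = T → F = F
H ↔ (¬R → G) = T ↔ F = F
(G ∨ ¬K) ∨ (H ↔ (¬R → G)) = T ∨ F = T
So (B) is true.

True statements: 2.

2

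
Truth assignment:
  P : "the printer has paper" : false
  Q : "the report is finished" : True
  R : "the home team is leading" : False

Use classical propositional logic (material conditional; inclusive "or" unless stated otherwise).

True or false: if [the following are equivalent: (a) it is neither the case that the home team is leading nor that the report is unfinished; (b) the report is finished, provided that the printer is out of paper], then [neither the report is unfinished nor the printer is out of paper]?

Parsed as ((R ↓ ¬Q) ↔ (¬P → Q)) → (¬Q ↓ ¬P)

¬Q = ¬T = F
R ↓ ¬Q = F ↓ F = T
¬P = ¬F = T
¬P → Q = T → T = T
(R ↓ ¬Q) ↔ (¬P → Q) = T ↔ T = T
¬Q = ¬T = F
¬P = ¬F = T
¬Q ↓ ¬P = F ↓ T = F
((R ↓ ¬Q) ↔ (¬P → Q)) → (¬Q ↓ ¬P) = T → F = F

false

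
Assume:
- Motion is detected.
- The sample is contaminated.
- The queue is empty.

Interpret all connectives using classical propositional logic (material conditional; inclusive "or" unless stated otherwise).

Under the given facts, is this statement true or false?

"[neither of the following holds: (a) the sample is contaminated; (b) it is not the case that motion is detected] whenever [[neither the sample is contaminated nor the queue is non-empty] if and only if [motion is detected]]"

Let Q = "the sample is contaminated" (True), R = "the queue is empty" (True), N = "motion is detected" (True).
Parsed as ((Q nor not R) iff N) -> (Q nor not N)

not R = not True = False
Q nor not R = True nor False = False
(Q nor not R) iff N = False iff True = False
not N = not True = False
Q nor not N = True nor False = False
((Q nor not R) iff N) -> (Q nor not N) = False -> False = True

True.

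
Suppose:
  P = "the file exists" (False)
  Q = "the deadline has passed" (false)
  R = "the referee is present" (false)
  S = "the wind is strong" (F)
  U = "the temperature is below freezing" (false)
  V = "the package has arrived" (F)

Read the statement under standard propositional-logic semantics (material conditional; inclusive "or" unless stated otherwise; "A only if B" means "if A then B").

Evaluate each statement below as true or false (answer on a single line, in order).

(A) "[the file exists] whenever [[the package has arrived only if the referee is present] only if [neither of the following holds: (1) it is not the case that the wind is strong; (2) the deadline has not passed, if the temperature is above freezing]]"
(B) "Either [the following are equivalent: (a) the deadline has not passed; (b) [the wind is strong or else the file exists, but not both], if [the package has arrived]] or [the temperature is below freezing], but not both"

(A) true, (B) true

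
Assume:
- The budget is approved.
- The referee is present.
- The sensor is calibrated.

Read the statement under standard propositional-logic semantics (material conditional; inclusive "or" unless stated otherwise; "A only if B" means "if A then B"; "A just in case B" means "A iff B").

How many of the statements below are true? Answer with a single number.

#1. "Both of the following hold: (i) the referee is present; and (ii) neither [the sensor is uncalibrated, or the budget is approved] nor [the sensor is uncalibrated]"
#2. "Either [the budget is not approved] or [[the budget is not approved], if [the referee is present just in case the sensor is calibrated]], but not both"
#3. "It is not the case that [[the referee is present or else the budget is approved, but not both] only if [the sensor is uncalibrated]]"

0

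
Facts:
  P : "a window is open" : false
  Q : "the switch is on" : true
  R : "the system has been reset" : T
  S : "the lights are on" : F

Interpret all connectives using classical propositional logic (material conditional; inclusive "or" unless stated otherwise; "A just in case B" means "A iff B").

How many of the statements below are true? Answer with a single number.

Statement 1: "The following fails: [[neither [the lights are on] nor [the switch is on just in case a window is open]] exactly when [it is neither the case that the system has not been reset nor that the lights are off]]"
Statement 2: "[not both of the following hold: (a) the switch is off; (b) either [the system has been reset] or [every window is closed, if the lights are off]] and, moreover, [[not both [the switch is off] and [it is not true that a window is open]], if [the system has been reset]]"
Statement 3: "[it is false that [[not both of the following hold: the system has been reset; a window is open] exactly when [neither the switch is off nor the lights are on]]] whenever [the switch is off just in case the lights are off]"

3

Statement 1: In symbols: ~((S nor (Q <-> P)) <-> (~R nor ~S))

Q <-> P = T <-> F = F
S nor (Q <-> P) = F nor F = T
~R = ~T = F
~S = ~F = T
~R nor ~S = F nor T = F
(S nor (Q <-> P)) <-> (~R nor ~S) = T <-> F = F
~((S nor (Q <-> P)) <-> (~R nor ~S)) = ~F = T
So Statement 1 is true.

Statement 2: This is (~Q nand (R | (~S -> ~P))) & (R -> (~Q nand ~P)).

~Q = ~T = F
~S = ~F = T
~P = ~F = T
~S -> ~P = T -> T = T
R | (~S -> ~P) = T | T = T
~Q nand (R | (~S -> ~P)) = F nand T = T
~Q = ~T = F
~P = ~F = T
~Q nand ~P = F nand T = T
R -> (~Q nand ~P) = T -> T = T
(~Q nand (R | (~S -> ~P))) & (R -> (~Q nand ~P)) = T & T = T
Hence Statement 2 is true.

Statement 3: This is (~Q <-> ~S) -> ~((R nand P) <-> (~Q nor S)).

~Q = ~T = F
~S = ~F = T
~Q <-> ~S = F <-> T = F
R nand P = T nand F = T
~Q = ~T = F
~Q nor S = F nor F = T
(R nand P) <-> (~Q nor S) = T <-> T = T
~((R nand P) <-> (~Q nor S)) = ~T = F
(~Q <-> ~S) -> ~((R nand P) <-> (~Q nor S)) = F -> F = T
Hence Statement 3 is true.

True statements: 3.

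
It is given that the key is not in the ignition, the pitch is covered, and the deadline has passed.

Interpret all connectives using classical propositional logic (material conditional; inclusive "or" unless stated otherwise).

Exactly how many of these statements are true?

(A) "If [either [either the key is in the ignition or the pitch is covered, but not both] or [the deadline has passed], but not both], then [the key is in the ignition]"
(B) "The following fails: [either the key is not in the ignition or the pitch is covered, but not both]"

2

Let M = "the key is in the ignition" (F), L = "the pitch is covered" (T), R = "the deadline has passed" (T).

(A): Parsed as ((M ⊕ L) ⊕ R) → M

M ⊕ L = F ⊕ T = T
(M ⊕ L) ⊕ R = T ⊕ T = F
((M ⊕ L) ⊕ R) → M = F → F = T
Thus (A) is true.

(B): In symbols: ¬(¬M ⊕ L)

¬M = ¬F = T
¬M ⊕ L = T ⊕ T = F
¬(¬M ⊕ L) = ¬F = T
Thus (B) is true.

True statements: 2 ((A), (B)).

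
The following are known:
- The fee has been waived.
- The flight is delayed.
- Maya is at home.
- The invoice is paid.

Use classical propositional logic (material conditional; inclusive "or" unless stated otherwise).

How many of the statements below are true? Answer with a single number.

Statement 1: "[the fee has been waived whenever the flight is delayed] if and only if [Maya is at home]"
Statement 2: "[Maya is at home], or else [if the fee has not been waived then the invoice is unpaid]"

2

Let Q = "the flight is delayed" (True), P = "the fee has been waived" (True), R = "Maya is at home" (True), S = "the invoice is paid" (True).

Statement 1: This is (Q -> P) iff R.

Q -> P = True -> True = True
(Q -> P) iff R = True iff True = True
Thus Statement 1 is true.

Statement 2: Formalization: R or (not P -> not S)

not P = not True = False
not S = not True = False
not P -> not S = False -> False = True
R or (not P -> not S) = True or True = True
Hence Statement 2 is true.

True statements: 2 (Statement 1, Statement 2).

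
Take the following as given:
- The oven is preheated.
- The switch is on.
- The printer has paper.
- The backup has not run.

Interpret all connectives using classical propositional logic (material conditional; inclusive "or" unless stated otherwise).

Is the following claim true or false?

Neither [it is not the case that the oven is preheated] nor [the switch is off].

Let P = "the oven is preheated" (True), Q = "the switch is on" (True).
Formalization: not P nor not Q

not P = not True = False
not Q = not True = False
not P nor not Q = False nor False = True

true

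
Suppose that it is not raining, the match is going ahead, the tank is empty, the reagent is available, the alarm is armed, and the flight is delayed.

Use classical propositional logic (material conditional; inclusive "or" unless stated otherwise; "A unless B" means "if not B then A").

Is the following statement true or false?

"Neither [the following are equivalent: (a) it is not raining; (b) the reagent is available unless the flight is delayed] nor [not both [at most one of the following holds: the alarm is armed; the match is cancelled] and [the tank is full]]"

False.

Let P = "it is raining" (F), S = "the reagent is available" (T), V = "the flight is delayed" (T), U = "the alarm is armed" (T), Q = "the match is cancelled" (F), R = "the tank is full" (F).
Formalization: (¬P ↔ (S ∨ V)) ↓ ((U ↑ Q) ↑ R)

¬P = ¬F = T
S ∨ V = T ∨ T = T
¬P ↔ (S ∨ V) = T ↔ T = T
U ↑ Q = T ↑ F = T
(U ↑ Q) ↑ R = T ↑ F = T
(¬P ↔ (S ∨ V)) ↓ ((U ↑ Q) ↑ R) = T ↓ T = F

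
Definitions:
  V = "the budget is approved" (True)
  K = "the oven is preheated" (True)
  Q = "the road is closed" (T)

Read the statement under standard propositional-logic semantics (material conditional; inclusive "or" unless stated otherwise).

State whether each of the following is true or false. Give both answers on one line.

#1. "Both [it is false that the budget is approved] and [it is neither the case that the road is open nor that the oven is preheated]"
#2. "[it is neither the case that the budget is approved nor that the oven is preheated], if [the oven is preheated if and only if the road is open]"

#1 False; #2 True

#1: Parsed as ¬V ∧ (¬Q ↓ K)

¬V = ¬T = F
¬Q = ¬T = F
¬Q ↓ K = F ↓ T = F
¬V ∧ (¬Q ↓ K) = F ∧ F = F
Hence #1 is false.

#2: Formalization: (K ↔ ¬Q) → (V ↓ K)

¬Q = ¬T = F
K ↔ ¬Q = T ↔ F = F
V ↓ K = T ↓ T = F
(K ↔ ¬Q) → (V ↓ K) = F → F = T
Hence #2 is true.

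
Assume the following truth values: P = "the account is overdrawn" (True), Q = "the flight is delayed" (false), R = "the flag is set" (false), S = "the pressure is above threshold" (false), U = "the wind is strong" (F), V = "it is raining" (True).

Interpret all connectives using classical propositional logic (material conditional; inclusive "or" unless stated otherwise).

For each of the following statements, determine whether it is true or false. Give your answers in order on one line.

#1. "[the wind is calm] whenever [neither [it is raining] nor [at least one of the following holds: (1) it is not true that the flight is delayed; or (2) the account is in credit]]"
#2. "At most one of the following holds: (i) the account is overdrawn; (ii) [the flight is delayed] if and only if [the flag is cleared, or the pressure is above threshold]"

#1: Formalization: (V ↓ (¬Q ∨ ¬P)) → ¬U

¬Q = ¬F = T
¬P = ¬T = F
¬Q ∨ ¬P = T ∨ F = T
V ↓ (¬Q ∨ ¬P) = T ↓ T = F
¬U = ¬F = T
(V ↓ (¬Q ∨ ¬P)) → ¬U = F → T = T
Hence #1 is true.

#2: This is P ↑ (Q ↔ (¬R ∨ S)).

¬R = ¬F = T
¬R ∨ S = T ∨ F = T
Q ↔ (¬R ∨ S) = F ↔ T = F
P ↑ (Q ↔ (¬R ∨ S)) = T ↑ F = T
So #2 is true.

#1 True; #2 True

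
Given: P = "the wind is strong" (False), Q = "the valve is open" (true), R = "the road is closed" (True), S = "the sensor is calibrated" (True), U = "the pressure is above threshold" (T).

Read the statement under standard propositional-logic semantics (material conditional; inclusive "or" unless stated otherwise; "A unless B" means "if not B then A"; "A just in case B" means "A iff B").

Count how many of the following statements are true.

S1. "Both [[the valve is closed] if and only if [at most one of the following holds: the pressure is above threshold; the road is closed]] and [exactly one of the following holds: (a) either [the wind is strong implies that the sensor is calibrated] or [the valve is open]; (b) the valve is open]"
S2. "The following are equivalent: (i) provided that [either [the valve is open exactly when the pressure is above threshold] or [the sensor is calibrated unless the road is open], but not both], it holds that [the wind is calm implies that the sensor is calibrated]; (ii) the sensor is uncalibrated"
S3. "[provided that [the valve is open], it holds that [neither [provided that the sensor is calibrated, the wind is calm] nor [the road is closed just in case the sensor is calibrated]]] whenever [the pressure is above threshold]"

0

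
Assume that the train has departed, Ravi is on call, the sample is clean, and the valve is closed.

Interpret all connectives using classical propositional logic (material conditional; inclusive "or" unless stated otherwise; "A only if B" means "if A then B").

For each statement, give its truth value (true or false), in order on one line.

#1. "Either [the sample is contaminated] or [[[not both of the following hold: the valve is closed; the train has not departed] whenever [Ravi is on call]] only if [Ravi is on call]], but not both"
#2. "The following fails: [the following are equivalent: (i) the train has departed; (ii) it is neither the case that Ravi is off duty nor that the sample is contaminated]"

Let R = "the sample is contaminated" (F), Q = "Ravi is on call" (T), S = "the valve is open" (F), P = "the train has departed" (T).

#1: This is R xor ((Q -> (~S nand ~P)) -> Q).

~S = ~F = T
~P = ~T = F
~S nand ~P = T nand F = T
Q -> (~S nand ~P) = T -> T = T
(Q -> (~S nand ~P)) -> Q = T -> T = T
R xor ((Q -> (~S nand ~P)) -> Q) = F xor T = T
Thus #1 is true.

#2: This is ~(P <-> (~Q nor R)).

~Q = ~T = F
~Q nor R = F nor F = T
P <-> (~Q nor R) = T <-> T = T
~(P <-> (~Q nor R)) = ~T = F
So #2 is false.

#1 True, #2 False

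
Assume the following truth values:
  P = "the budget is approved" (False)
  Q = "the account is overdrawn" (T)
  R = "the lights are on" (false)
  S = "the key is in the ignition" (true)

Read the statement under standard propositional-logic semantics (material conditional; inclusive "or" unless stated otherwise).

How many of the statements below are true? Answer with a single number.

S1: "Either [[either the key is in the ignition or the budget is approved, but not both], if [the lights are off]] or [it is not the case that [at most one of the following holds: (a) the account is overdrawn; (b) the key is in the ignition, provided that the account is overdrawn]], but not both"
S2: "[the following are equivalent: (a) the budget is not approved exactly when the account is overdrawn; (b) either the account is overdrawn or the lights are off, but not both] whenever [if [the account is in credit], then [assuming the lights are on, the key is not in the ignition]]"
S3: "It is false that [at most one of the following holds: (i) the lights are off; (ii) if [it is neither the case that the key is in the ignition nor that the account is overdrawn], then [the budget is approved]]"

S1: This is (~R -> (S xor P)) xor ~(Q nand (Q -> S)).

~R = ~F = T
S xor P = T xor F = T
~R -> (S xor P) = T -> T = T
Q -> S = T -> T = T
Q nand (Q -> S) = T nand T = F
~(Q nand (Q -> S)) = ~F = T
(~R -> (S xor P)) xor ~(Q nand (Q -> S)) = T xor T = F
So S1 is false.

S2: Formalization: (~Q -> (R -> ~S)) -> ((~P <-> Q) <-> (Q xor ~R))

~Q = ~T = F
~S = ~T = F
R -> ~S = F -> F = T
~Q -> (R -> ~S) = F -> T = T
~P = ~F = T
~P <-> Q = T <-> T = T
~R = ~F = T
Q xor ~R = T xor T = F
(~P <-> Q) <-> (Q xor ~R) = T <-> F = F
(~Q -> (R -> ~S)) -> ((~P <-> Q) <-> (Q xor ~R)) = T -> F = F
Hence S2 is false.

S3: Formalization: ~(~R nand ((S nor Q) -> P))

~R = ~F = T
S nor Q = T nor T = F
(S nor Q) -> P = F -> F = T
~R nand ((S nor Q) -> P) = T nand T = F
~(~R nand ((S nor Q) -> P)) = ~F = T
Thus S3 is true.

Count: 1.

1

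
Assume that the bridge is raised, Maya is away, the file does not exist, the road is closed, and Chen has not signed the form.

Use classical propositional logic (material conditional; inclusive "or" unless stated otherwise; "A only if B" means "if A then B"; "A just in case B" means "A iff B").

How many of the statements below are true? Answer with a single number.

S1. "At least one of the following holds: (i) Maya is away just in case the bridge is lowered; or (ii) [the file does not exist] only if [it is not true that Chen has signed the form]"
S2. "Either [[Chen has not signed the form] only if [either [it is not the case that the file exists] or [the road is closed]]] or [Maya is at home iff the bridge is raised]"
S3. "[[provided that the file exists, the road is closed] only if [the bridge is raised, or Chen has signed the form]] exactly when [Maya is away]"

3

Let Q = "Maya is at home" (False), P = "the bridge is raised" (True), R = "the file exists" (False), U = "Chen has signed the form" (False), S = "the road is closed" (True).

S1: This is (not Q iff not P) or (not R -> not U).

not Q = not False = True
not P = not True = False
not Q iff not P = True iff False = False
not R = not False = True
not U = not False = True
not R -> not U = True -> True = True
(not Q iff not P) or (not R -> not U) = False or True = True
Hence S1 is true.

S2: In symbols: (not U -> (not R or S)) or (Q iff P)

not U = not False = True
not R = not False = True
not R or S = True or True = True
not U -> (not R or S) = True -> True = True
Q iff P = False iff True = False
(not U -> (not R or S)) or (Q iff P) = True or False = True
Hence S2 is true.

S3: This is ((R -> S) -> (P or U)) iff not Q.

R -> S = False -> True = True
P or U = True or False = True
(R -> S) -> (P or U) = True -> True = True
not Q = not False = True
((R -> S) -> (P or U)) iff not Q = True iff True = True
Hence S3 is true.

Count: 3.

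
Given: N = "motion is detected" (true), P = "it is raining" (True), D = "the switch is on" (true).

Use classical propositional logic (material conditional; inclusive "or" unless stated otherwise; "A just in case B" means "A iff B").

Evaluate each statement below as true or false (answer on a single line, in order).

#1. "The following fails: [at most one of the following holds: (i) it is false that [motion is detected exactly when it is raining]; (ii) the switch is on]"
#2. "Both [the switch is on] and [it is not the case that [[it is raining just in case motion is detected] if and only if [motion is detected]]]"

#1 false / #2 false

#1: This is ¬(¬(N ↔ P) ↑ D).

N ↔ P = T ↔ T = T
¬(N ↔ P) = ¬T = F
¬(N ↔ P) ↑ D = F ↑ T = T
¬(¬(N ↔ P) ↑ D) = ¬T = F
Hence #1 is false.

#2: This is D ∧ ¬((P ↔ N) ↔ N).

P ↔ N = T ↔ T = T
(P ↔ N) ↔ N = T ↔ T = T
¬((P ↔ N) ↔ N) = ¬T = F
D ∧ ¬((P ↔ N) ↔ N) = T ∧ F = F
Thus #2 is false.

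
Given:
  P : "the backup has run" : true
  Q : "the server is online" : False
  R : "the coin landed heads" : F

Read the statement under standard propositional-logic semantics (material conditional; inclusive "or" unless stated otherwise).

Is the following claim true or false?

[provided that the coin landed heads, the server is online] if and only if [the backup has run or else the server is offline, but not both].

False

Formalization: (R -> Q) <-> (P xor ~Q)

R -> Q = F -> F = T
~Q = ~F = T
P xor ~Q = T xor T = F
(R -> Q) <-> (P xor ~Q) = T <-> F = F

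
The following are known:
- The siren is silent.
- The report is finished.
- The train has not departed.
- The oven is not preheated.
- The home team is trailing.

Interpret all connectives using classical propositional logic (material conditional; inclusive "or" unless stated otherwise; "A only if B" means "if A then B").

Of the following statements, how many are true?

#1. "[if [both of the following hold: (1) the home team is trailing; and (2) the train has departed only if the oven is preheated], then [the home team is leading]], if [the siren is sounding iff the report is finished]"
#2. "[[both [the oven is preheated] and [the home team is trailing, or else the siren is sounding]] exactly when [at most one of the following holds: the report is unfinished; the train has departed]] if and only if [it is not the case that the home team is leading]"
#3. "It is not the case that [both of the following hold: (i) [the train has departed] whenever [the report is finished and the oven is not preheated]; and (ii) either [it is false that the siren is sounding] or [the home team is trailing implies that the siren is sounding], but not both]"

Let U = "the siren is sounding" (False), S = "the report is finished" (True), N = "the home team is leading" (False), P = "the train has departed" (False), G = "the oven is preheated" (False).

#1: Parsed as (U iff S) -> ((not N and (P -> G)) -> N)

U iff S = False iff True = False
not N = not False = True
P -> G = False -> False = True
not N and (P -> G) = True and True = True
(not N and (P -> G)) -> N = True -> False = False
(U iff S) -> ((not N and (P -> G)) -> N) = False -> False = True
Hence #1 is true.

#2: In symbols: ((G and (not N or U)) iff (not S nand P)) iff not N

not N = not False = True
not N or U = True or False = True
G and (not N or U) = False and True = False
not S = not True = False
not S nand P = False nand False = True
(G and (not N or U)) iff (not S nand P) = False iff True = False
not N = not False = True
((G and (not N or U)) iff (not S nand P)) iff not N = False iff True = False
Thus #2 is false.

#3: In symbols: not (((S and not G) -> P) and (not U xor (not N -> U)))

not G = not False = True
S and not G = True and True = True
(S and not G) -> P = True -> False = False
not U = not False = True
not N = not False = True
not N -> U = True -> False = False
not U xor (not N -> U) = True xor False = True
((S and not G) -> P) and (not U xor (not N -> U)) = False and True = False
not (((S and not G) -> P) and (not U xor (not N -> U))) = not False = True
Thus #3 is true.

2 of the 3 statements are true (#1, #3).

2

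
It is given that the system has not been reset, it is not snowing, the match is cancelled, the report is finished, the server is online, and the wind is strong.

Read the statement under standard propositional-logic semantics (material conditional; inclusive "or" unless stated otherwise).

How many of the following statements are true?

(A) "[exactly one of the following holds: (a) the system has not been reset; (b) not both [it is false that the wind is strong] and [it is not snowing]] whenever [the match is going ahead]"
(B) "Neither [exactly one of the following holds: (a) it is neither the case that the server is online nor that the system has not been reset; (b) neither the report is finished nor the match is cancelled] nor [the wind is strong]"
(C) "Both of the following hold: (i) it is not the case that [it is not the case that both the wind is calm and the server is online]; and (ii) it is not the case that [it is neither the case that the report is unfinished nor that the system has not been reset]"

1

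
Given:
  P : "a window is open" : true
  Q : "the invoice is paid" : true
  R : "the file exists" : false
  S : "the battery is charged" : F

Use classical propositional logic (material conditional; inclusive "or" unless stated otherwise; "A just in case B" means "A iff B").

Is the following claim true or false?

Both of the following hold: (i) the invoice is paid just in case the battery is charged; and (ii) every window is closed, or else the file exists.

false

Values: Q=T, S=F, P=T, R=F.
In symbols: (Q ↔ S) ∧ (¬P ∨ R)

Q ↔ S = T ↔ F = F
¬P = ¬T = F
¬P ∨ R = F ∨ F = F
(Q ↔ S) ∧ (¬P ∨ R) = F ∧ F = F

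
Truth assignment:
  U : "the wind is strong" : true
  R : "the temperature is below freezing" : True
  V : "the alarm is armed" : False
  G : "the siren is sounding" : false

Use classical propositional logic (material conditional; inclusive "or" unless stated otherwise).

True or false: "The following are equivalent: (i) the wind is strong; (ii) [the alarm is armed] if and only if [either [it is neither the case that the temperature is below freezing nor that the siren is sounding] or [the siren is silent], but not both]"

False.

Formalization: U ↔ (V ↔ ((R ↓ G) ⊕ ¬G))

R ↓ G = T ↓ F = F
¬G = ¬F = T
(R ↓ G) ⊕ ¬G = F ⊕ T = T
V ↔ ((R ↓ G) ⊕ ¬G) = F ↔ T = F
U ↔ (V ↔ ((R ↓ G) ⊕ ¬G)) = T ↔ F = F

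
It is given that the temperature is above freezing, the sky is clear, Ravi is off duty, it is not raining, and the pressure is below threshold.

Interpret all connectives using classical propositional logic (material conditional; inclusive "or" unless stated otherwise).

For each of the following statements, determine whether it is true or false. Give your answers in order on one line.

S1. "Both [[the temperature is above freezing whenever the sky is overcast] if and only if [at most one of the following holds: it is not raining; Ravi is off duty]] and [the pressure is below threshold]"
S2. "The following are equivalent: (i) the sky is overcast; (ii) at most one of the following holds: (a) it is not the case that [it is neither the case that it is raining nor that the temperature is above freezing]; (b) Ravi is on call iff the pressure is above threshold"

Let G = "the sky is overcast" (F), L = "the temperature is below freezing" (F), U = "it is raining" (F), N = "Ravi is on call" (F), W = "the pressure is above threshold" (F).

S1: This is ((G -> ~L) <-> (~U nand ~N)) & ~W.

~L = ~F = T
G -> ~L = F -> T = T
~U = ~F = T
~N = ~F = T
~U nand ~N = T nand T = F
(G -> ~L) <-> (~U nand ~N) = T <-> F = F
~W = ~F = T
((G -> ~L) <-> (~U nand ~N)) & ~W = F & T = F
Thus S1 is false.

S2: Parsed as G <-> (~(U nor ~L) nand (N <-> W))

~L = ~F = T
U nor ~L = F nor T = F
~(U nor ~L) = ~F = T
N <-> W = F <-> F = T
~(U nor ~L) nand (N <-> W) = T nand T = F
G <-> (~(U nor ~L) nand (N <-> W)) = F <-> F = T
Hence S2 is true.

S1 False / S2 True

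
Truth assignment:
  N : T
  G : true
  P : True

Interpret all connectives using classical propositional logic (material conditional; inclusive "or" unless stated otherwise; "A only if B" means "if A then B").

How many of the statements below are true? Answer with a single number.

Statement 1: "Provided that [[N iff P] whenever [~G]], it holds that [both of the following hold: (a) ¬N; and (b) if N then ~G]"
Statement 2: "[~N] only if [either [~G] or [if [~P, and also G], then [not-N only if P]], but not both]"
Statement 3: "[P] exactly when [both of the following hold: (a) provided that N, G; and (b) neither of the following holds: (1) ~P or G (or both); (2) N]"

Statement 1: Formalization: (¬G → (N ↔ P)) → (¬N ∧ (N → ¬G))

¬G = ¬T = F
N ↔ P = T ↔ T = T
¬G → (N ↔ P) = F → T = T
¬N = ¬T = F
¬G = ¬T = F
N → ¬G = T → F = F
¬N ∧ (N → ¬G) = F ∧ F = F
(¬G → (N ↔ P)) → (¬N ∧ (N → ¬G)) = T → F = F
Hence Statement 1 is false.

Statement 2: In symbols: ¬N → (¬G ⊕ ((¬P ∧ G) → (¬N → P)))

¬N = ¬T = F
¬G = ¬T = F
¬P = ¬T = F
¬P ∧ G = F ∧ T = F
¬N = ¬T = F
¬N → P = F → T = T
(¬P ∧ G) → (¬N → P) = F → T = T
¬G ⊕ ((¬P ∧ G) → (¬N → P)) = F ⊕ T = T
¬N → (¬G ⊕ ((¬P ∧ G) → (¬N → P))) = F → T = T
So Statement 2 is true.

Statement 3: In symbols: P ↔ ((N → G) ∧ ((¬P ∨ G) ↓ N))

N → G = T → T = T
¬P = ¬T = F
¬P ∨ G = F ∨ T = T
(¬P ∨ G) ↓ N = T ↓ T = F
(N → G) ∧ ((¬P ∨ G) ↓ N) = T ∧ F = F
P ↔ ((N → G) ∧ ((¬P ∨ G) ↓ N)) = T ↔ F = F
Thus Statement 3 is false.

1 of the 3 statements is true.

1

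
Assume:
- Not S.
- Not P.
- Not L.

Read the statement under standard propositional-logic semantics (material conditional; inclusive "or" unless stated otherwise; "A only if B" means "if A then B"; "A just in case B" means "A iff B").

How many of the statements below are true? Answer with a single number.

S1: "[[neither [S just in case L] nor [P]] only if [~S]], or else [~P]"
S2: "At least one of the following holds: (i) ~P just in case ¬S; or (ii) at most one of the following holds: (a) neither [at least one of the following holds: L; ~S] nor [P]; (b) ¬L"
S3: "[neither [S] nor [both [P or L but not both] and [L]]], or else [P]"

S1: In symbols: (((S ↔ L) ↓ P) → ¬S) ∨ ¬P

S ↔ L = F ↔ F = T
(S ↔ L) ↓ P = T ↓ F = F
¬S = ¬F = T
((S ↔ L) ↓ P) → ¬S = F → T = T
¬P = ¬F = T
(((S ↔ L) ↓ P) → ¬S) ∨ ¬P = T ∨ T = T
Thus S1 is true.

S2: This is (¬P ↔ ¬S) ∨ (((L ∨ ¬S) ↓ P) ↑ ¬L).

¬P = ¬F = T
¬S = ¬F = T
¬P ↔ ¬S = T ↔ T = T
¬S = ¬F = T
L ∨ ¬S = F ∨ T = T
(L ∨ ¬S) ↓ P = T ↓ F = F
¬L = ¬F = T
((L ∨ ¬S) ↓ P) ↑ ¬L = F ↑ T = T
(¬P ↔ ¬S) ∨ (((L ∨ ¬S) ↓ P) ↑ ¬L) = T ∨ T = T
Thus S2 is true.

S3: Formalization: (S ↓ ((P ⊕ L) ∧ L)) ∨ P

P ⊕ L = F ⊕ F = F
(P ⊕ L) ∧ L = F ∧ F = F
S ↓ ((P ⊕ L) ∧ L) = F ↓ F = T
(S ↓ ((P ⊕ L) ∧ L)) ∨ P = T ∨ F = T
So S3 is true.

Count: 3.

3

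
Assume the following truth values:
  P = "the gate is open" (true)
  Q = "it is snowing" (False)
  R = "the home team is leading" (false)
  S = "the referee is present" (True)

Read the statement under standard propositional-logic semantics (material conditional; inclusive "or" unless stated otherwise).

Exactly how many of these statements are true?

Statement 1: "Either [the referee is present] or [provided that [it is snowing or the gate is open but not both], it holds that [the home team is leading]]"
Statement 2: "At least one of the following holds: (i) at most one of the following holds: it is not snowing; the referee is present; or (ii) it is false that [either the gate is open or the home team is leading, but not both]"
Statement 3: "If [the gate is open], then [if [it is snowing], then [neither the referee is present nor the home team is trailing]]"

Statement 1: Parsed as S ∨ ((Q ⊕ P) → R)

Q ⊕ P = F ⊕ T = T
(Q ⊕ P) → R = T → F = F
S ∨ ((Q ⊕ P) → R) = T ∨ F = T
So Statement 1 is true.

Statement 2: Formalization: (¬Q ↑ S) ∨ ¬(P ⊕ R)

¬Q = ¬F = T
¬Q ↑ S = T ↑ T = F
P ⊕ R = T ⊕ F = T
¬(P ⊕ R) = ¬T = F
(¬Q ↑ S) ∨ ¬(P ⊕ R) = F ∨ F = F
So Statement 2 is false.

Statement 3: Parsed as P → (Q → (S ↓ ¬R))

¬R = ¬F = T
S ↓ ¬R = T ↓ T = F
Q → (S ↓ ¬R) = F → F = T
P → (Q → (S ↓ ¬R)) = T → T = T
Thus Statement 3 is true.

2 of the 3 statements are true (Statement 1, Statement 3).

2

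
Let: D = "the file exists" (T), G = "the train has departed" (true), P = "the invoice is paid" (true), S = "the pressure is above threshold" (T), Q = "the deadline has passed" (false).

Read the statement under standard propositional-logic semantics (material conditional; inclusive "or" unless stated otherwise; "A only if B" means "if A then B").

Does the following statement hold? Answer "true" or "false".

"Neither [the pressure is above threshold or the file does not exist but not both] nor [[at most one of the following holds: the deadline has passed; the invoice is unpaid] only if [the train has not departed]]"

The statement is false.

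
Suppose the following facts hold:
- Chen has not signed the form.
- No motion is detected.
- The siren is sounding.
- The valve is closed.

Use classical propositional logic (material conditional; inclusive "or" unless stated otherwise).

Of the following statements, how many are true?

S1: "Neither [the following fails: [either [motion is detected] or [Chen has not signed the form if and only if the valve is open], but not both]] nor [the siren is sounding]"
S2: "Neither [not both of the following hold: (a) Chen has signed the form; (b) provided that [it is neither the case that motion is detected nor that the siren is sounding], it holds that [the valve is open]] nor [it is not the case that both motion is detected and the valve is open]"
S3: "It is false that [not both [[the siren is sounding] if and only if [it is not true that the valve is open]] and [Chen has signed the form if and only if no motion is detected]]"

Let Q = "motion is detected" (F), P = "Chen has signed the form" (F), S = "the valve is open" (F), R = "the siren is sounding" (T).

S1: This is ¬(Q ⊕ (¬P ↔ S)) ↓ R.

¬P = ¬F = T
¬P ↔ S = T ↔ F = F
Q ⊕ (¬P ↔ S) = F ⊕ F = F
¬(Q ⊕ (¬P ↔ S)) = ¬F = T
¬(Q ⊕ (¬P ↔ S)) ↓ R = T ↓ T = F
Hence S1 is false.

S2: Formalization: (P ↑ ((Q ↓ R) → S)) ↓ (Q ↑ S)

Q ↓ R = F ↓ T = F
(Q ↓ R) → S = F → F = T
P ↑ ((Q ↓ R) → S) = F ↑ T = T
Q ↑ S = F ↑ F = T
(P ↑ ((Q ↓ R) → S)) ↓ (Q ↑ S) = T ↓ T = F
Thus S2 is false.

S3: Parsed as ¬((R ↔ ¬S) ↑ (P ↔ ¬Q))

¬S = ¬F = T
R ↔ ¬S = T ↔ T = T
¬Q = ¬F = T
P ↔ ¬Q = F ↔ T = F
(R ↔ ¬S) ↑ (P ↔ ¬Q) = T ↑ F = T
¬((R ↔ ¬S) ↑ (P ↔ ¬Q)) = ¬T = F
Hence S3 is false.

0 of the 3 statements are true (none).

0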